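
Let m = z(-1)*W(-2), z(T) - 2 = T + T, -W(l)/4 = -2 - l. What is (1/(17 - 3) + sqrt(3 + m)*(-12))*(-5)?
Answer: -5/14 + 60*sqrt(3) ≈ 103.57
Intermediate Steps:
W(l) = 8 + 4*l (W(l) = -4*(-2 - l) = 8 + 4*l)
z(T) = 2 + 2*T (z(T) = 2 + (T + T) = 2 + 2*T)
m = 0 (m = (2 + 2*(-1))*(8 + 4*(-2)) = (2 - 2)*(8 - 8) = 0*0 = 0)
(1/(17 - 3) + sqrt(3 + m)*(-12))*(-5) = (1/(17 - 3) + sqrt(3 + 0)*(-12))*(-5) = (1/14 + sqrt(3)*(-12))*(-5) = (1/14 - 12*sqrt(3))*(-5) = -5/14 + 60*sqrt(3)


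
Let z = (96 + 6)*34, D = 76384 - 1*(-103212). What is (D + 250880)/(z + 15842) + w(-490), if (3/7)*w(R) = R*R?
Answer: 16227804214/28965 ≈ 5.6026e+5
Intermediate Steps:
D = 179596 (D = 76384 + 103212 = 179596)
w(R) = 7*R**2/3 (w(R) = 7*(R*R)/3 = 7*R**2/3)
z = 3468 (z = 102*34 = 3468)
(D + 250880)/(z + 15842) + w(-490) = (179596 + 250880)/(3468 + 15842) + (7/3)*(-490)**2 = 430476/19310 + (7/3)*240100 = 430476*(1/19310) + 1680700/3 = 215238/9655 + 1680700/3 = 16227804214/28965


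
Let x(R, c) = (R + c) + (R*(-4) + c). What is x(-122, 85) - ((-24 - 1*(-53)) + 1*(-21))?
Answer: 528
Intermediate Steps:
x(R, c) = -3*R + 2*c (x(R, c) = (R + c) + (-4*R + c) = (R + c) + (c - 4*R) = -3*R + 2*c)
x(-122, 85) - ((-24 - 1*(-53)) + 1*(-21)) = (-3*(-122) + 2*85) - ((-24 - 1*(-53)) + 1*(-21)) = (366 + 170) - ((-24 + 53) - 21) = 536 - (29 - 21) = 536 - 1*8 = 536 - 8 = 528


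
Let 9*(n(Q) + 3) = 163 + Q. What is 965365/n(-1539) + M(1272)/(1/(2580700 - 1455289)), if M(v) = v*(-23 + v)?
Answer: 2508524661304539/1403 ≈ 1.7880e+12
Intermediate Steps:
n(Q) = 136/9 + Q/9 (n(Q) = -3 + (163 + Q)/9 = -3 + (163/9 + Q/9) = 136/9 + Q/9)
965365/n(-1539) + M(1272)/(1/(2580700 - 1455289)) = 965365/(136/9 + (⅑)*(-1539)) + (1272*(-23 + 1272))/(1/(2580700 - 1455289)) = 965365/(136/9 - 171) + (1272*1249)/(1/1125411) = 965365/(-1403/9) + 1588728/(1/1125411) = 965365*(-9/1403) + 1588728*1125411 = -8688285/1403 + 1787971967208 = 2508524661304539/1403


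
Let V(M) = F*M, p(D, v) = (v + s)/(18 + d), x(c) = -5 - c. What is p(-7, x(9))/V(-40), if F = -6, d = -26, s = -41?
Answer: 11/384 ≈ 0.028646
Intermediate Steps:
p(D, v) = 41/8 - v/8 (p(D, v) = (v - 41)/(18 - 26) = (-41 + v)/(-8) = (-41 + v)*(-1/8) = 41/8 - v/8)
V(M) = -6*M
p(-7, x(9))/V(-40) = (41/8 - (-5 - 1*9)/8)/((-6*(-40))) = (41/8 - (-5 - 9)/8)/240 = (41/8 - 1/8*(-14))*(1/240) = (41/8 + 7/4)*(1/240) = (55/8)*(1/240) = 11/384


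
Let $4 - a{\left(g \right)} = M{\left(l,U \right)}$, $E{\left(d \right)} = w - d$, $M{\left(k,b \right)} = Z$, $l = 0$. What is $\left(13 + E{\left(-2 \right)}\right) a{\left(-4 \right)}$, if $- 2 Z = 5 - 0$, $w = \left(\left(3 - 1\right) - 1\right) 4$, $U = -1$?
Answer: $\frac{247}{2} \approx 123.5$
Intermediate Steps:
$w = 4$ ($w = \left(2 - 1\right) 4 = 1 \cdot 4 = 4$)
$Z = - \frac{5}{2}$ ($Z = - \frac{5 - 0}{2} = - \frac{5 + 0}{2} = \left(- \frac{1}{2}\right) 5 = - \frac{5}{2} \approx -2.5$)
$M{\left(k,b \right)} = - \frac{5}{2}$
$E{\left(d \right)} = 4 - d$
$a{\left(g \right)} = \frac{13}{2}$ ($a{\left(g \right)} = 4 - - \frac{5}{2} = 4 + \frac{5}{2} = \frac{13}{2}$)
$\left(13 + E{\left(-2 \right)}\right) a{\left(-4 \right)} = \left(13 + \left(4 - -2\right)\right) \frac{13}{2} = \left(13 + \left(4 + 2\right)\right) \frac{13}{2} = \left(13 + 6\right) \frac{13}{2} = 19 \cdot \frac{13}{2} = \frac{247}{2}$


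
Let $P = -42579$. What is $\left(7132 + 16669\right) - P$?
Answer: $66380$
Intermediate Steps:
$\left(7132 + 16669\right) - P = \left(7132 + 16669\right) - -42579 = 23801 + 42579 = 66380$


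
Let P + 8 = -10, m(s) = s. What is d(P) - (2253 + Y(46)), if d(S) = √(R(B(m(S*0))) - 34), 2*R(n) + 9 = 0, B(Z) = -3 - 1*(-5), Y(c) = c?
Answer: -2299 + I*√154/2 ≈ -2299.0 + 6.2048*I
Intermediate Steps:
P = -18 (P = -8 - 10 = -18)
B(Z) = 2 (B(Z) = -3 + 5 = 2)
R(n) = -9/2 (R(n) = -9/2 + (½)*0 = -9/2 + 0 = -9/2)
d(S) = I*√154/2 (d(S) = √(-9/2 - 34) = √(-77/2) = I*√154/2)
d(P) - (2253 + Y(46)) = I*√154/2 - (2253 + 46) = I*√154/2 - 1*2299 = I*√154/2 - 2299 = -2299 + I*√154/2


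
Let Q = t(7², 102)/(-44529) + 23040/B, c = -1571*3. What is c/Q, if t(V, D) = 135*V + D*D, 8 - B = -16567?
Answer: -25766780065/5510061 ≈ -4676.3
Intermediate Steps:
B = 16575 (B = 8 - 1*(-16567) = 8 + 16567 = 16575)
t(V, D) = D² + 135*V (t(V, D) = 135*V + D² = D² + 135*V)
c = -4713
Q = 16530183/16401515 (Q = (102² + 135*7²)/(-44529) + 23040/16575 = (10404 + 135*49)*(-1/44529) + 23040*(1/16575) = (10404 + 6615)*(-1/44529) + 1536/1105 = 17019*(-1/44529) + 1536/1105 = -5673/14843 + 1536/1105 = 16530183/16401515 ≈ 1.0078)
c/Q = -4713/16530183/16401515 = -4713*16401515/16530183 = -25766780065/5510061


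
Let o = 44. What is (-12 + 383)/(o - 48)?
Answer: -371/4 ≈ -92.750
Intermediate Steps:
(-12 + 383)/(o - 48) = (-12 + 383)/(44 - 48) = 371/(-4) = 371*(-¼) = -371/4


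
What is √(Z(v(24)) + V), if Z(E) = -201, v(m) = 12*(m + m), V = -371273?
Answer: I*√371474 ≈ 609.49*I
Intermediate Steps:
v(m) = 24*m (v(m) = 12*(2*m) = 24*m)
√(Z(v(24)) + V) = √(-201 - 371273) = √(-371474) = I*√371474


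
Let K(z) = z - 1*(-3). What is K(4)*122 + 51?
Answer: 905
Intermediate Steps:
K(z) = 3 + z (K(z) = z + 3 = 3 + z)
K(4)*122 + 51 = (3 + 4)*122 + 51 = 7*122 + 51 = 854 + 51 = 905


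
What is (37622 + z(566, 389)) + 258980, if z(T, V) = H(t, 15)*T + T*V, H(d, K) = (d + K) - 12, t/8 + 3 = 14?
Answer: 568282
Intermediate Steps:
t = 88 (t = -24 + 8*14 = -24 + 112 = 88)
H(d, K) = -12 + K + d (H(d, K) = (K + d) - 12 = -12 + K + d)
z(T, V) = 91*T + T*V (z(T, V) = (-12 + 15 + 88)*T + T*V = 91*T + T*V)
(37622 + z(566, 389)) + 258980 = (37622 + 566*(91 + 389)) + 258980 = (37622 + 566*480) + 258980 = (37622 + 271680) + 258980 = 309302 + 258980 = 568282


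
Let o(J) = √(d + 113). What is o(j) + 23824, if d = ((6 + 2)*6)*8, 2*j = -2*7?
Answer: 23824 + √497 ≈ 23846.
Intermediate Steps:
j = -7 (j = (-2*7)/2 = (½)*(-14) = -7)
d = 384 (d = (8*6)*8 = 48*8 = 384)
o(J) = √497 (o(J) = √(384 + 113) = √497)
o(j) + 23824 = √497 + 23824 = 23824 + √497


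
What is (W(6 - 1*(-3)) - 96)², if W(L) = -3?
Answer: 9801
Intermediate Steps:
(W(6 - 1*(-3)) - 96)² = (-3 - 96)² = (-99)² = 9801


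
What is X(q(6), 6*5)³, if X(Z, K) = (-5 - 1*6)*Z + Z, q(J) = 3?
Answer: -27000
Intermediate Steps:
X(Z, K) = -10*Z (X(Z, K) = (-5 - 6)*Z + Z = -11*Z + Z = -10*Z)
X(q(6), 6*5)³ = (-10*3)³ = (-30)³ = -27000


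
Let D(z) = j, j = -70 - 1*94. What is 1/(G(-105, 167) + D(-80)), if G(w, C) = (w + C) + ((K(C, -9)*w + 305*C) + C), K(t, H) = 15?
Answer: 1/49425 ≈ 2.0233e-5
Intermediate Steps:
j = -164 (j = -70 - 94 = -164)
D(z) = -164
G(w, C) = 16*w + 307*C (G(w, C) = (w + C) + ((15*w + 305*C) + C) = (C + w) + (15*w + 306*C) = 16*w + 307*C)
1/(G(-105, 167) + D(-80)) = 1/((16*(-105) + 307*167) - 164) = 1/((-1680 + 51269) - 164) = 1/(49589 - 164) = 1/49425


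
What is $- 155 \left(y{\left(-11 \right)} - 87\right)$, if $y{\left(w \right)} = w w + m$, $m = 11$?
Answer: $-6975$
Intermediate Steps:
$y{\left(w \right)} = 11 + w^{2}$ ($y{\left(w \right)} = w w + 11 = w^{2} + 11 = 11 + w^{2}$)
$- 155 \left(y{\left(-11 \right)} - 87\right) = - 155 \left(\left(11 + \left(-11\right)^{2}\right) - 87\right) = - 155 \left(\left(11 + 121\right) - 87\right) = - 155 \left(132 - 87\right) = \left(-155\right) 45 = -6975$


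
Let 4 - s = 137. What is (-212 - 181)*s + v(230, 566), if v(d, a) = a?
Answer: 52835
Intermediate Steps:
s = -133 (s = 4 - 1*137 = 4 - 137 = -133)
(-212 - 181)*s + v(230, 566) = (-212 - 181)*(-133) + 566 = -393*(-133) + 566 = 52269 + 566 = 52835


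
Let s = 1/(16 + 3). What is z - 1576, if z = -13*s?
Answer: -29957/19 ≈ -1576.7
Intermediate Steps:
s = 1/19 ≈ 0.052632
z = -13/19 (z = -13*1/19 = -13/19 ≈ -0.68421)
z - 1576 = -13/19 - 1576 = -29957/19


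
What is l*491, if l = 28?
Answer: 13748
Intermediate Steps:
l*491 = 28*491 = 13748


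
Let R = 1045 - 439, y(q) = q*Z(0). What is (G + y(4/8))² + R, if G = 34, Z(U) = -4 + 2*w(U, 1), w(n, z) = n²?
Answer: 1630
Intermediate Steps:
Z(U) = -4 + 2*U²
y(q) = -4*q (y(q) = q*(-4 + 2*0²) = q*(-4 + 2*0) = q*(-4 + 0) = q*(-4) = -4*q)
R = 606
(G + y(4/8))² + R = (34 - 16/8)² + 606 = (34 - 4*½)² + 606 = (34 - 2)² + 606 = 32² + 606 = 1024 + 606 = 1630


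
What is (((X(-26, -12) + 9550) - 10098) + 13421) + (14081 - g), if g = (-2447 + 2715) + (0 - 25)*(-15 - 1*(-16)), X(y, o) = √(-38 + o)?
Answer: 26711 + 5*I*√2 ≈ 26711.0 + 7.0711*I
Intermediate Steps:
g = 243 (g = 268 - 25*(-15 + 16) = 268 - 25*1 = 268 - 25 = 243)
(((X(-26, -12) + 9550) - 10098) + 13421) + (14081 - g) = (((√(-38 - 12) + 9550) - 10098) + 13421) + (14081 - 1*243) = (((√(-50) + 9550) - 10098) + 13421) + (14081 - 243) = (((5*I*√2 + 9550) - 10098) + 13421) + 13838 = (((9550 + 5*I*√2) - 10098) + 13421) + 13838 = ((-548 + 5*I*√2) + 13421) + 13838 = (12873 + 5*I*√2) + 13838 = 26711 + 5*I*√2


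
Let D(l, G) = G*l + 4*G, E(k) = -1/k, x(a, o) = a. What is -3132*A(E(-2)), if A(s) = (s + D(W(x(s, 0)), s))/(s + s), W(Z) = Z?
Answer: -8613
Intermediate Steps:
D(l, G) = 4*G + G*l
A(s) = (s + s*(4 + s))/(2*s) (A(s) = (s + s*(4 + s))/(s + s) = (s + s*(4 + s))/((2*s)) = (s + s*(4 + s))*(1/(2*s)) = (s + s*(4 + s))/(2*s))
-3132*A(E(-2)) = -3132*(5/2 + (-1/(-2))/2) = -3132*(5/2 + (-1*(-1/2))/2) = -3132*(5/2 + (1/2)*(1/2)) = -3132*(5/2 + 1/4) = -3132*11/4 = -8613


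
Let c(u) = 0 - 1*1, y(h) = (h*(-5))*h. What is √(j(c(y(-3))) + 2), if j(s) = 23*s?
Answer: I*√21 ≈ 4.5826*I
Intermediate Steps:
y(h) = -5*h² (y(h) = (-5*h)*h = -5*h²)
c(u) = -1 (c(u) = 0 - 1 = -1)
√(j(c(y(-3))) + 2) = √(23*(-1) + 2) = √(-23 + 2) = √(-21) = I*√21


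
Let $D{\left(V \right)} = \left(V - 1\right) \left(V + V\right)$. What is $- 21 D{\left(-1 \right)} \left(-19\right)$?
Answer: $1596$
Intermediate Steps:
$D{\left(V \right)} = 2 V \left(-1 + V\right)$ ($D{\left(V \right)} = \left(-1 + V\right) 2 V = 2 V \left(-1 + V\right)$)
$- 21 D{\left(-1 \right)} \left(-19\right) = - 21 \cdot 2 \left(-1\right) \left(-1 - 1\right) \left(-19\right) = - 21 \cdot 2 \left(-1\right) \left(-2\right) \left(-19\right) = \left(-21\right) 4 \left(-19\right) = \left(-84\right) \left(-19\right) = 1596$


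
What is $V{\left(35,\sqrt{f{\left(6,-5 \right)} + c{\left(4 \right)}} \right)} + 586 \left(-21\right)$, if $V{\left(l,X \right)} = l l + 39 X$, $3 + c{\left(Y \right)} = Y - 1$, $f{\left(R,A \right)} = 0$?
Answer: $-11081$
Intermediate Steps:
$c{\left(Y \right)} = -4 + Y$ ($c{\left(Y \right)} = -3 + \left(Y - 1\right) = -3 + \left(-1 + Y\right) = -4 + Y$)
$V{\left(l,X \right)} = l^{2} + 39 X$
$V{\left(35,\sqrt{f{\left(6,-5 \right)} + c{\left(4 \right)}} \right)} + 586 \left(-21\right) = \left(35^{2} + 39 \sqrt{0 + \left(-4 + 4\right)}\right) + 586 \left(-21\right) = \left(1225 + 39 \sqrt{0 + 0}\right) - 12306 = \left(1225 + 39 \sqrt{0}\right) - 12306 = \left(1225 + 39 \cdot 0\right) - 12306 = \left(1225 + 0\right) - 12306 = 1225 - 12306 = -11081$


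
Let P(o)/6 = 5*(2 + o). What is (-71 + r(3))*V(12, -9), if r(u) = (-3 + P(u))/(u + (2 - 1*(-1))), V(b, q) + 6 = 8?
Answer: -93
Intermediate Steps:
V(b, q) = 2 (V(b, q) = -6 + 8 = 2)
P(o) = 60 + 30*o (P(o) = 6*(5*(2 + o)) = 6*(10 + 5*o) = 60 + 30*o)
r(u) = (57 + 30*u)/(3 + u) (r(u) = (-3 + (60 + 30*u))/(u + (2 - 1*(-1))) = (57 + 30*u)/(u + (2 + 1)) = (57 + 30*u)/(u + 3) = (57 + 30*u)/(3 + u))
(-71 + r(3))*V(12, -9) = (-71 + 3*(19 + 10*3)/(3 + 3))*2 = (-71 + 3*(19 + 30)/6)*2 = (-71 + 3*(⅙)*49)*2 = (-71 + 49/2)*2 = -93/2*2 = -93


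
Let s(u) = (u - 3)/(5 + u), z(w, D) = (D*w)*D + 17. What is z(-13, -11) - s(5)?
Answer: -7781/5 ≈ -1556.2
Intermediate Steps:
z(w, D) = 17 + w*D**2 (z(w, D) = w*D**2 + 17 = 17 + w*D**2)
s(u) = (-3 + u)/(5 + u)
z(-13, -11) - s(5) = (17 - 13*(-11)**2) - (-3 + 5)/(5 + 5) = (17 - 13*121) - 2/10 = (17 - 1573) - 2/10 = -1556 - 1*1/5 = -1556 - 1/5 = -7781/5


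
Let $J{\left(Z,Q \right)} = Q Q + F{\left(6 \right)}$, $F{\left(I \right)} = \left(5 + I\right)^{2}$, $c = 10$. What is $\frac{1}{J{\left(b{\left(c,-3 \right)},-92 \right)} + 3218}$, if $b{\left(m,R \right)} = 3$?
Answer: $\frac{1}{11803} \approx 8.4724 \cdot 10^{-5}$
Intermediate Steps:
$J{\left(Z,Q \right)} = 121 + Q^{2}$ ($J{\left(Z,Q \right)} = Q Q + \left(5 + 6\right)^{2} = Q^{2} + 11^{2} = Q^{2} + 121 = 121 + Q^{2}$)
$\frac{1}{J{\left(b{\left(c,-3 \right)},-92 \right)} + 3218} = \frac{1}{\left(121 + \left(-92\right)^{2}\right) + 3218} = \frac{1}{\left(121 + 8464\right) + 3218} = \frac{1}{8585 + 3218} = \frac{1}{11803}$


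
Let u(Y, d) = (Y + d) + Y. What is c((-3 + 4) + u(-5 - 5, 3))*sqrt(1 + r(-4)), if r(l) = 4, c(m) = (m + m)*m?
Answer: 512*sqrt(5) ≈ 1144.9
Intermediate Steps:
u(Y, d) = d + 2*Y
c(m) = 2*m**2 (c(m) = (2*m)*m = 2*m**2)
c((-3 + 4) + u(-5 - 5, 3))*sqrt(1 + r(-4)) = (2*((-3 + 4) + (3 + 2*(-5 - 5)))**2)*sqrt(1 + 4) = (2*(1 + (3 + 2*(-10)))**2)*sqrt(5) = (2*(1 + (3 - 20))**2)*sqrt(5) = (2*(1 - 17)**2)*sqrt(5) = (2*(-16)**2)*sqrt(5) = (2*256)*sqrt(5) = 512*sqrt(5)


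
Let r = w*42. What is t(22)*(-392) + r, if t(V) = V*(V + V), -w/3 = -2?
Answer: -379204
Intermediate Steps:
w = 6 (w = -3*(-2) = 6)
t(V) = 2*V² (t(V) = V*(2*V) = 2*V²)
r = 252 (r = 6*42 = 252)
t(22)*(-392) + r = (2*22²)*(-392) + 252 = (2*484)*(-392) + 252 = 968*(-392) + 252 = -379456 + 252 = -379204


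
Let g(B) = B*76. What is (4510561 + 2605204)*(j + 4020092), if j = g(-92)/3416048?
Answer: 321445958388757465/11237 ≈ 2.8606e+13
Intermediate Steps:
g(B) = 76*B
j = -23/11237 (j = (76*(-92))/3416048 = -6992*1/3416048 = -23/11237 ≈ -0.0020468)
(4510561 + 2605204)*(j + 4020092) = (4510561 + 2605204)*(-23/11237 + 4020092) = 7115765*(45173773781/11237) = 321445958388757465/11237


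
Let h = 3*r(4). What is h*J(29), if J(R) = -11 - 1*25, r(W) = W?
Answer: -432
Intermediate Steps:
J(R) = -36 (J(R) = -11 - 25 = -36)
h = 12 (h = 3*4 = 12)
h*J(29) = 12*(-36) = -432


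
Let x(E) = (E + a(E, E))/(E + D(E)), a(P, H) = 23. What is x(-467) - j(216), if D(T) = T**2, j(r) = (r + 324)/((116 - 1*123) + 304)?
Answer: -2178662/1196921 ≈ -1.8202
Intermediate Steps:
j(r) = 12/11 + r/297 (j(r) = (324 + r)/((116 - 123) + 304) = (324 + r)/(-7 + 304) = (324 + r)/297 = (324 + r)*(1/297) = 12/11 + r/297)
x(E) = (23 + E)/(E + E**2) (x(E) = (E + 23)/(E + E**2) = (23 + E)/(E + E**2))
x(-467) - j(216) = (23 - 467)/((-467)*(1 - 467)) - (12/11 + (1/297)*216) = -1/467*(-444)/(-466) - (12/11 + 8/11) = -1/467*(-1/466)*(-444) - 1*20/11 = -222/108811 - 20/11 = -2178662/1196921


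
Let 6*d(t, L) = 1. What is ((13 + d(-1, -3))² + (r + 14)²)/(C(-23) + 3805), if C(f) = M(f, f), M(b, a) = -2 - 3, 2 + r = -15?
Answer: 1313/27360 ≈ 0.047990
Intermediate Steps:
r = -17 (r = -2 - 15 = -17)
d(t, L) = ⅙ (d(t, L) = (⅙)*1 = ⅙)
M(b, a) = -5
C(f) = -5
((13 + d(-1, -3))² + (r + 14)²)/(C(-23) + 3805) = ((13 + ⅙)² + (-17 + 14)²)/(-5 + 3805) = ((79/6)² + (-3)²)/3800 = (6241/36 + 9)*(1/3800) = (6565/36)*(1/3800) = 1313/27360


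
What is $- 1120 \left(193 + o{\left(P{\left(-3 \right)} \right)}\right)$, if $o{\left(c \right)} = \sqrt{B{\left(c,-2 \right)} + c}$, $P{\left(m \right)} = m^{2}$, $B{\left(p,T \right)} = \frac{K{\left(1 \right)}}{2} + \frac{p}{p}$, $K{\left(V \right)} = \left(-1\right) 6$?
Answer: $-216160 - 1120 \sqrt{7} \approx -2.1912 \cdot 10^{5}$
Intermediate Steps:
$K{\left(V \right)} = -6$
$B{\left(p,T \right)} = -2$ ($B{\left(p,T \right)} = - \frac{6}{2} + \frac{p}{p} = \left(-6\right) \frac{1}{2} + 1 = -3 + 1 = -2$)
$o{\left(c \right)} = \sqrt{-2 + c}$
$- 1120 \left(193 + o{\left(P{\left(-3 \right)} \right)}\right) = - 1120 \left(193 + \sqrt{-2 + \left(-3\right)^{2}}\right) = - 1120 \left(193 + \sqrt{-2 + 9}\right) = - 1120 \left(193 + \sqrt{7}\right) = -216160 - 1120 \sqrt{7}$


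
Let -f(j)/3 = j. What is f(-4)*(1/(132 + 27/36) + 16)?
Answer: 34000/177 ≈ 192.09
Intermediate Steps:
f(j) = -3*j
f(-4)*(1/(132 + 27/36) + 16) = (-3*(-4))*(1/(132 + 27/36) + 16) = 12*(1/(132 + 27*(1/36)) + 16) = 12*(1/(132 + ¾) + 16) = 12*(1/(531/4) + 16) = 12*(4/531 + 16) = 12*(8500/531) = 34000/177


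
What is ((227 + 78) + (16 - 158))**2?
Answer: 26569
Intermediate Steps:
((227 + 78) + (16 - 158))**2 = (305 - 142)**2 = 163**2 = 26569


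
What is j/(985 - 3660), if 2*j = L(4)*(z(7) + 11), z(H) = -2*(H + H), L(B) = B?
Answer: 34/2675 ≈ 0.012710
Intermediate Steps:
z(H) = -4*H
j = -34 (j = (4*(-4*7 + 11))/2 = (4*(-28 + 11))/2 = (4*(-17))/2 = (½)*(-68) = -34)
j/(985 - 3660) = -34/(985 - 3660) = -34/(-2675) = -34*(-1/2675) = 34/2675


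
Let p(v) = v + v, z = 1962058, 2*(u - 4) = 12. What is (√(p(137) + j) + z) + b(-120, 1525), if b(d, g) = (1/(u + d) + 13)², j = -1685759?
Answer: 23742943841/12100 + I*√1685485 ≈ 1.9622e+6 + 1298.3*I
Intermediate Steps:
u = 10 (u = 4 + (½)*12 = 4 + 6 = 10)
b(d, g) = (13 + 1/(10 + d))² (b(d, g) = (1/(10 + d) + 13)² = (13 + 1/(10 + d))²)
p(v) = 2*v
(√(p(137) + j) + z) + b(-120, 1525) = (√(2*137 - 1685759) + 1962058) + (131 + 13*(-120))²/(10 - 120)² = (√(274 - 1685759) + 1962058) + (131 - 1560)²/(-110)² = (√(-1685485) + 1962058) + (1/12100)*(-1429)² = (I*√1685485 + 1962058) + (1/12100)*2042041 = (1962058 + I*√1685485) + 2042041/12100 = 23742943841/12100 + I*√1685485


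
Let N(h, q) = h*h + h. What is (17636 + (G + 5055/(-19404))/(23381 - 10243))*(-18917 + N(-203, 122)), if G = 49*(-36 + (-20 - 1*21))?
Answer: 11034358424505925/28325528 ≈ 3.8956e+8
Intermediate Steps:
N(h, q) = h + h² (N(h, q) = h² + h = h + h²)
G = -3773 (G = 49*(-36 + (-20 - 21)) = 49*(-36 - 41) = 49*(-77) = -3773)
(17636 + (G + 5055/(-19404))/(23381 - 10243))*(-18917 + N(-203, 122)) = (17636 + (-3773 + 5055/(-19404))/(23381 - 10243))*(-18917 - 203*(1 - 203)) = (17636 + (-3773 + 5055*(-1/19404))/13138)*(-18917 - 203*(-202)) = (17636 + (-3773 - 1685/6468)*(1/13138))*(-18917 + 41006) = (17636 - 24405449/6468*1/13138)*22089 = (17636 - 24405449/84976584)*22089 = (1498622629975/84976584)*22089 = 11034358424505925/28325528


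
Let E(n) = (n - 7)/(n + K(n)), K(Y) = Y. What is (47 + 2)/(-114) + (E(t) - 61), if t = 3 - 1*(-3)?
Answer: -4675/76 ≈ -61.513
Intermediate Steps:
t = 6 (t = 3 + 3 = 6)
E(n) = (-7 + n)/(2*n) (E(n) = (n - 7)/(n + n) = (-7 + n)/((2*n)) = (-7 + n)*(1/(2*n)) = (-7 + n)/(2*n))
(47 + 2)/(-114) + (E(t) - 61) = (47 + 2)/(-114) + ((½)*(-7 + 6)/6 - 61) = -1/114*49 + ((½)*(⅙)*(-1) - 61) = -49/114 + (-1/12 - 61) = -49/114 - 733/12 = -4675/76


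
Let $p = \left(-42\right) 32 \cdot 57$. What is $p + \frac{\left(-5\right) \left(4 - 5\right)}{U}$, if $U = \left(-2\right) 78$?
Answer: $- \frac{11950853}{156} \approx -76608.0$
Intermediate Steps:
$U = -156$
$p = -76608$ ($p = \left(-1344\right) 57 = -76608$)
$p + \frac{\left(-5\right) \left(4 - 5\right)}{U} = -76608 + \frac{\left(-5\right) \left(4 - 5\right)}{-156} = -76608 - \frac{\left(-5\right) \left(-1\right)}{156} = -76608 - \frac{5}{156} = - \frac{11950853}{156}$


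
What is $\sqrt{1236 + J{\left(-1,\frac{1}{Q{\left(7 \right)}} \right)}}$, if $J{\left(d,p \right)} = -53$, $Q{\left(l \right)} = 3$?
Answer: $13 \sqrt{7} \approx 34.395$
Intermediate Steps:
$\sqrt{1236 + J{\left(-1,\frac{1}{Q{\left(7 \right)}} \right)}} = \sqrt{1236 - 53} = \sqrt{1183} = 13 \sqrt{7}$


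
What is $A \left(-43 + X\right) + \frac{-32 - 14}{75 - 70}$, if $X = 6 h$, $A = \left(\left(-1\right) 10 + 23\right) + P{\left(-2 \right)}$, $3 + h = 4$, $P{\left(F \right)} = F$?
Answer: $- \frac{2081}{5} \approx -416.2$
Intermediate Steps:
$h = 1$ ($h = -3 + 4 = 1$)
$A = 11$ ($A = \left(\left(-1\right) 10 + 23\right) - 2 = \left(-10 + 23\right) - 2 = 13 - 2 = 11$)
$X = 6$ ($X = 6 \cdot 1 = 6$)
$A \left(-43 + X\right) + \frac{-32 - 14}{75 - 70} = 11 \left(-43 + 6\right) + \frac{-32 - 14}{75 - 70} = 11 \left(-37\right) - \frac{46}{5} = -407 - \frac{46}{5} = - \frac{2081}{5}$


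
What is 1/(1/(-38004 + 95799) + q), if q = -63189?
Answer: -57795/3652008254 ≈ -1.5826e-5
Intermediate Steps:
1/(1/(-38004 + 95799) + q) = 1/(1/(-38004 + 95799) - 63189) = 1/(1/57795 - 63189) = 1/(-3652008254/57795) = -57795/3652008254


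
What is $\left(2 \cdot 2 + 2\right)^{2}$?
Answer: $36$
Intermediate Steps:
$\left(2 \cdot 2 + 2\right)^{2} = \left(4 + 2\right)^{2} = 6^{2} = 36$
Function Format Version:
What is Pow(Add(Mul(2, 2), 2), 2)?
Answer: 36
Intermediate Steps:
Pow(Add(Mul(2, 2), 2), 2) = Pow(Add(4, 2), 2) = Pow(6, 2) = 36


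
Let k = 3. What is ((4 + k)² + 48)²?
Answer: 9409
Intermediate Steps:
((4 + k)² + 48)² = ((4 + 3)² + 48)² = (7² + 48)² = (49 + 48)² = 97² = 9409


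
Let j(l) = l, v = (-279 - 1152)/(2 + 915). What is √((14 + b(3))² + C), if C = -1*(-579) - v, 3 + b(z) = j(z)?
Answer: √653001202/917 ≈ 27.867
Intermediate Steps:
v = -1431/917 ≈ -1.5605
b(z) = -3 + z
C = 532374/917 (C = -1*(-579) - 1*(-1431/917) = 579 + 1431/917 = 532374/917 ≈ 580.56)
√((14 + b(3))² + C) = √((14 + (-3 + 3))² + 532374/917) = √((14 + 0)² + 532374/917) = √(14² + 532374/917) = √(196 + 532374/917) = √(712106/917) = √653001202/917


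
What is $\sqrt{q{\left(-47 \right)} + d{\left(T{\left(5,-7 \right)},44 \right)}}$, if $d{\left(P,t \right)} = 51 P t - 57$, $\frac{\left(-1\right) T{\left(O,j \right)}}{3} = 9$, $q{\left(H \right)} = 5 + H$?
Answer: $3 i \sqrt{6743} \approx 246.35 i$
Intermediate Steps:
$T{\left(O,j \right)} = -27$ ($T{\left(O,j \right)} = \left(-3\right) 9 = -27$)
$d{\left(P,t \right)} = -57 + 51 P t$ ($d{\left(P,t \right)} = 51 P t - 57 = -57 + 51 P t$)
$\sqrt{q{\left(-47 \right)} + d{\left(T{\left(5,-7 \right)},44 \right)}} = \sqrt{\left(5 - 47\right) + \left(-57 + 51 \left(-27\right) 44\right)} = \sqrt{-42 - 60645} = \sqrt{-60687} = 3 i \sqrt{6743}$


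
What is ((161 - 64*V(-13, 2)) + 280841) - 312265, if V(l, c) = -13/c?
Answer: -30847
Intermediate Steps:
((161 - 64*V(-13, 2)) + 280841) - 312265 = ((161 - (-832)/2) + 280841) - 312265 = ((161 - 64*(-13/2)) + 280841) - 312265 = ((161 + 416) + 280841) - 312265 = (577 + 280841) - 312265 = 281418 - 312265 = -30847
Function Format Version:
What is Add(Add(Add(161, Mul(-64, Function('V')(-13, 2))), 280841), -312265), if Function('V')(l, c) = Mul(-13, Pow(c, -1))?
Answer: -30847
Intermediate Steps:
Add(Add(Add(161, Mul(-64, Function('V')(-13, 2))), 280841), -312265) = Add(Add(Add(161, Mul(-64, Mul(-13, Pow(2, -1)))), 280841), -312265) = Add(Add(Add(161, Mul(-64, Mul(-13, Rational(1, 2)))), 280841), -312265) = Add(Add(Add(161, Mul(-64, Rational(-13, 2))), 280841), -312265) = Add(Add(Add(161, 416), 280841), -312265) = Add(Add(577, 280841), -312265) = Add(281418, -312265) = -30847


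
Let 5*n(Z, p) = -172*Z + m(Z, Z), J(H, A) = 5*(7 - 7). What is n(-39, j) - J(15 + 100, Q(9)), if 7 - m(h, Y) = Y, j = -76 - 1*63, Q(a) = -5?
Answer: 6754/5 ≈ 1350.8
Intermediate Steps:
j = -139 (j = -76 - 63 = -139)
J(H, A) = 0 (J(H, A) = 5*0 = 0)
m(h, Y) = 7 - Y
n(Z, p) = 7/5 - 173*Z/5 (n(Z, p) = (-172*Z + (7 - Z))/5 = (7 - 173*Z)/5 = 7/5 - 173*Z/5)
n(-39, j) - J(15 + 100, Q(9)) = (7/5 - 173/5*(-39)) - 1*0 = (7/5 + 6747/5) + 0 = 6754/5 + 0 = 6754/5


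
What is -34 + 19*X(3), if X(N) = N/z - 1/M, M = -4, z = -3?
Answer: -193/4 ≈ -48.250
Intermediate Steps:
X(N) = ¼ - N/3 (X(N) = N/(-3) - 1/(-4) = N*(-⅓) - 1*(-¼) = -N/3 + ¼ = ¼ - N/3)
-34 + 19*X(3) = -34 + 19*(¼ - ⅓*3) = -34 + 19*(¼ - 1) = -34 + 19*(-¾) = -34 - 57/4 = -193/4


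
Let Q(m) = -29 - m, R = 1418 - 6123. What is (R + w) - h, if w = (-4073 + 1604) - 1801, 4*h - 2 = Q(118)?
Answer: -35755/4 ≈ -8938.8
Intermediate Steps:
R = -4705
h = -145/4 (h = ½ + (-29 - 1*118)/4 = ½ + (-29 - 118)/4 = ½ + (¼)*(-147) = ½ - 147/4 = -145/4 ≈ -36.250)
w = -4270 (w = -2469 - 1801 = -4270)
(R + w) - h = (-4705 - 4270) - 1*(-145/4) = -8975 + 145/4 = -35755/4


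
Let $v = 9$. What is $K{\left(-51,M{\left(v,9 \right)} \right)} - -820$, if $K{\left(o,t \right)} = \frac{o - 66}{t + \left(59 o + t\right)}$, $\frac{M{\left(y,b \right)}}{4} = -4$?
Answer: $\frac{2493737}{3041} \approx 820.04$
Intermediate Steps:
$M{\left(y,b \right)} = -16$ ($M{\left(y,b \right)} = 4 \left(-4\right) = -16$)
$K{\left(o,t \right)} = \frac{-66 + o}{2 t + 59 o}$ ($K{\left(o,t \right)} = \frac{-66 + o}{t + \left(t + 59 o\right)} = \frac{-66 + o}{2 t + 59 o}$)
$K{\left(-51,M{\left(v,9 \right)} \right)} - -820 = \frac{-66 - 51}{2 \left(-16\right) + 59 \left(-51\right)} - -820 = \frac{1}{-32 - 3009} \left(-117\right) + 820 = \frac{1}{-3041} \left(-117\right) + 820 = \left(- \frac{1}{3041}\right) \left(-117\right) + 820 = \frac{117}{3041} + 820 = \frac{2493737}{3041}$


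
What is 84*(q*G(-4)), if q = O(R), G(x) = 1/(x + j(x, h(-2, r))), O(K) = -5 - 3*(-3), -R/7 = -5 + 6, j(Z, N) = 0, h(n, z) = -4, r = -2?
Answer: -84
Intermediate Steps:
R = -7 (R = -7*(-5 + 6) = -7*1 = -7)
O(K) = 4 (O(K) = -5 + 9 = 4)
G(x) = 1/x (G(x) = 1/(x + 0) = 1/x)
q = 4
84*(q*G(-4)) = 84*(4/(-4)) = 84*(4*(-1/4)) = 84*(-1) = -84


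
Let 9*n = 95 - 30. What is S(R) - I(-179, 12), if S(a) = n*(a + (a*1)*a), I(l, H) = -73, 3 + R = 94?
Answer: 544837/9 ≈ 60537.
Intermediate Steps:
n = 65/9 (n = (95 - 30)/9 = (⅑)*65 = 65/9 ≈ 7.2222)
R = 91 (R = -3 + 94 = 91)
S(a) = 65*a/9 + 65*a²/9 (S(a) = 65*(a + (a*1)*a)/9 = 65*(a + a*a)/9 = 65*(a + a²)/9 = 65*a/9 + 65*a²/9)
S(R) - I(-179, 12) = (65/9)*91*(1 + 91) - 1*(-73) = (65/9)*91*92 + 73 = 544180/9 + 73 = 544837/9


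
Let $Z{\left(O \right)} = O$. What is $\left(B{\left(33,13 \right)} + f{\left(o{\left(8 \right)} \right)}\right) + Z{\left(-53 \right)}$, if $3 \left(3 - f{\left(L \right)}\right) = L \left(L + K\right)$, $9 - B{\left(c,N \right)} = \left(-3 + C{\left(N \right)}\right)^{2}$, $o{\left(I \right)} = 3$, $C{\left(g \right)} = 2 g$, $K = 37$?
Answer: $-610$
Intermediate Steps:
$B{\left(c,N \right)} = 9 - \left(-3 + 2 N\right)^{2}$
$f{\left(L \right)} = 3 - \frac{L \left(37 + L\right)}{3}$ ($f{\left(L \right)} = 3 - \frac{L \left(L + 37\right)}{3} = 3 - \frac{L \left(37 + L\right)}{3}$)
$\left(B{\left(33,13 \right)} + f{\left(o{\left(8 \right)} \right)}\right) + Z{\left(-53 \right)} = \left(4 \cdot 13 \left(3 - 13\right) - \left(34 + 3\right)\right) - 53 = \left(4 \cdot 13 \left(3 - 13\right) - 37\right) - 53 = \left(4 \cdot 13 \left(-10\right) - 37\right) - 53 = \left(-520 - 37\right) - 53 = -557 - 53 = -610$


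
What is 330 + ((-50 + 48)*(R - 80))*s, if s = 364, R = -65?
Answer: 105890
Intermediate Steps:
330 + ((-50 + 48)*(R - 80))*s = 330 + ((-50 + 48)*(-65 - 80))*364 = 330 - 2*(-145)*364 = 330 + 290*364 = 330 + 105560 = 105890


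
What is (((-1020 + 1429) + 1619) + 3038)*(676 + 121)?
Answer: 4037602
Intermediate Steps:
(((-1020 + 1429) + 1619) + 3038)*(676 + 121) = ((409 + 1619) + 3038)*797 = (2028 + 3038)*797 = 5066*797 = 4037602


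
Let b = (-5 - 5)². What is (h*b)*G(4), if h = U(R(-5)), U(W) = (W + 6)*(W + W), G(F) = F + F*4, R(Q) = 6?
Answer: 288000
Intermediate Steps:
G(F) = 5*F (G(F) = F + 4*F = 5*F)
U(W) = 2*W*(6 + W) (U(W) = (6 + W)*(2*W) = 2*W*(6 + W))
h = 144 (h = 2*6*(6 + 6) = 2*6*12 = 144)
b = 100 (b = (-10)² = 100)
(h*b)*G(4) = (144*100)*(5*4) = 14400*20 = 288000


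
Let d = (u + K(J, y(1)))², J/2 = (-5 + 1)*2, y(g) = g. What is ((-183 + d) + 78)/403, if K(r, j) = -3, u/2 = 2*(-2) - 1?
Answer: 64/403 ≈ 0.15881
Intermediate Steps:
u = -10 (u = 2*(2*(-2) - 1) = 2*(-4 - 1) = 2*(-5) = -10)
J = -16 (J = 2*((-5 + 1)*2) = 2*(-4*2) = 2*(-8) = -16)
d = 169 (d = (-10 - 3)² = (-13)² = 169)
((-183 + d) + 78)/403 = ((-183 + 169) + 78)/403 = (-14 + 78)*(1/403) = 64*(1/403) = 64/403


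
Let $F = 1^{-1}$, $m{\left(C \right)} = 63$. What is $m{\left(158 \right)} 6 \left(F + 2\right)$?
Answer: $1134$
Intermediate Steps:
$F = 1$
$m{\left(158 \right)} 6 \left(F + 2\right) = 63 \cdot 6 \left(1 + 2\right) = 63 \cdot 6 \cdot 3 = 63 \cdot 18 = 1134$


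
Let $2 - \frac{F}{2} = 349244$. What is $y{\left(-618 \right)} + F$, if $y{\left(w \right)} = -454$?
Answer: $-698938$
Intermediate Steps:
$F = -698484$ ($F = 4 - 698488 = -698484$)
$y{\left(-618 \right)} + F = -454 - 698484 = -698938$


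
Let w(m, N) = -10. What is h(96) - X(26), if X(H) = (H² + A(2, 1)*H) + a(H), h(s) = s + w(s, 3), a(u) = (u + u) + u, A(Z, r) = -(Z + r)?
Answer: -590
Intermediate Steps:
A(Z, r) = -Z - r
a(u) = 3*u (a(u) = 2*u + u = 3*u)
h(s) = -10 + s (h(s) = s - 10 = -10 + s)
X(H) = H² (X(H) = (H² + (-1*2 - 1*1)*H) + 3*H = (H² + (-2 - 1)*H) + 3*H = (H² - 3*H) + 3*H = H²)
h(96) - X(26) = (-10 + 96) - 1*26² = 86 - 1*676 = 86 - 676 = -590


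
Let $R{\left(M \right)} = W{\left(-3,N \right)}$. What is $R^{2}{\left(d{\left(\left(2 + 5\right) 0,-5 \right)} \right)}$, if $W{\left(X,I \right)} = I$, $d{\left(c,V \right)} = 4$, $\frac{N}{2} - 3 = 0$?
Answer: $36$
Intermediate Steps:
$N = 6$ ($N = 6 + 2 \cdot 0 = 6 + 0 = 6$)
$R{\left(M \right)} = 6$
$R^{2}{\left(d{\left(\left(2 + 5\right) 0,-5 \right)} \right)} = 6^{2} = 36$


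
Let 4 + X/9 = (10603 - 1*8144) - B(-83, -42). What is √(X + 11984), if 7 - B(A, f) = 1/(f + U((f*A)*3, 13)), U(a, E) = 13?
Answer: √28607195/29 ≈ 184.43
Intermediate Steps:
B(A, f) = 7 - 1/(13 + f) (B(A, f) = 7 - 1/(f + 13) = 7 - 1/(13 + f))
X = 638919/29 (X = -36 + 9*((10603 - 1*8144) - (90 + 7*(-42))/(13 - 42)) = -36 + 9*((10603 - 8144) - (90 - 294)/(-29)) = -36 + 9*(2459 - (-1)*(-204)/29) = -36 + 9*(2459 - 1*204/29) = -36 + 9*(2459 - 204/29) = -36 + 9*(71107/29) = -36 + 639963/29 = 638919/29 ≈ 22032.)
√(X + 11984) = √(638919/29 + 11984) = √(986455/29) = √28607195/29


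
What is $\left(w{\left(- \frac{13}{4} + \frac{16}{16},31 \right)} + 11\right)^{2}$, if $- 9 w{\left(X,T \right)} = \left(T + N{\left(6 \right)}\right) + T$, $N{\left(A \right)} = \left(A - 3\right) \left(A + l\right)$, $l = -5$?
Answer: $\frac{1156}{81} \approx 14.272$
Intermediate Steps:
$N{\left(A \right)} = \left(-5 + A\right) \left(-3 + A\right)$ ($N{\left(A \right)} = \left(A - 3\right) \left(A - 5\right) = \left(-3 + A\right) \left(-5 + A\right) = \left(-5 + A\right) \left(-3 + A\right)$)
$w{\left(X,T \right)} = - \frac{1}{3} - \frac{2 T}{9}$ ($w{\left(X,T \right)} = - \frac{\left(T + \left(15 + 6^{2} - 48\right)\right) + T}{9} = - \frac{\left(T + \left(15 + 36 - 48\right)\right) + T}{9} = - \frac{\left(T + 3\right) + T}{9} = - \frac{\left(3 + T\right) + T}{9} = - \frac{3 + 2 T}{9} = - \frac{1}{3} - \frac{2 T}{9}$)
$\left(w{\left(- \frac{13}{4} + \frac{16}{16},31 \right)} + 11\right)^{2} = \left(\left(- \frac{1}{3} - \frac{62}{9}\right) + 11\right)^{2} = \left(- \frac{65}{9} + 11\right)^{2} = \left(\frac{34}{9}\right)^{2} = \frac{1156}{81}$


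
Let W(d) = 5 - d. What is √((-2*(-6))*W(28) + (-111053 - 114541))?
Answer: I*√225870 ≈ 475.26*I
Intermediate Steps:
√((-2*(-6))*W(28) + (-111053 - 114541)) = √((-2*(-6))*(5 - 1*28) + (-111053 - 114541)) = √(12*(5 - 28) - 225594) = √(12*(-23) - 225594) = √(-276 - 225594) = √(-225870) = I*√225870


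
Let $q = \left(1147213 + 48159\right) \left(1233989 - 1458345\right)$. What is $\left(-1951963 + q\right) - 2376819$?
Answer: $-268193209214$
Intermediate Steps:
$q = -268188880432$ ($q = 1195372 \left(-224356\right) = -268188880432$)
$\left(-1951963 + q\right) - 2376819 = \left(-1951963 - 268188880432\right) - 2376819 = -268190832395 - 2376819 = -268193209214$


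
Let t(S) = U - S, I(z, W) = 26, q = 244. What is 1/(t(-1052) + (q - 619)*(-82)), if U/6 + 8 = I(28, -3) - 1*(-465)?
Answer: 1/34700 ≈ 2.8818e-5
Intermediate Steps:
U = 2898 (U = -48 + 6*(26 - 1*(-465)) = -48 + 6*(26 + 465) = -48 + 6*491 = -48 + 2946 = 2898)
t(S) = 2898 - S
1/(t(-1052) + (q - 619)*(-82)) = 1/((2898 - 1*(-1052)) + (244 - 619)*(-82)) = 1/((2898 + 1052) - 375*(-82)) = 1/(3950 + 30750) = 1/34700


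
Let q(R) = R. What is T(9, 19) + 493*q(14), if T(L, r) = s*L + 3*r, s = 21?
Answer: 7148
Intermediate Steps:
T(L, r) = 3*r + 21*L (T(L, r) = 21*L + 3*r = 3*r + 21*L)
T(9, 19) + 493*q(14) = (3*19 + 21*9) + 493*14 = (57 + 189) + 6902 = 246 + 6902 = 7148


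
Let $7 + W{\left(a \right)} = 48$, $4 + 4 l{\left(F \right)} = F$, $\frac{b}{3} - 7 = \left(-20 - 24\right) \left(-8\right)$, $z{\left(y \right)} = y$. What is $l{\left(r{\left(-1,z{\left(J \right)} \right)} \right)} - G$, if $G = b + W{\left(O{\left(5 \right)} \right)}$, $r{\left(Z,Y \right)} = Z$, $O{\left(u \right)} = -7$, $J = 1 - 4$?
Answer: $- \frac{4477}{4} \approx -1119.3$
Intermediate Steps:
$J = -3$ ($J = 1 - 4 = -3$)
$b = 1077$ ($b = 21 + 3 \left(-20 - 24\right) \left(-8\right) = 21 + 3 \left(\left(-44\right) \left(-8\right)\right) = 21 + 3 \cdot 352 = 21 + 1056 = 1077$)
$l{\left(F \right)} = -1 + \frac{F}{4}$
$W{\left(a \right)} = 41$ ($W{\left(a \right)} = -7 + 48 = 41$)
$G = 1118$ ($G = 1077 + 41 = 1118$)
$l{\left(r{\left(-1,z{\left(J \right)} \right)} \right)} - G = \left(-1 + \frac{1}{4} \left(-1\right)\right) - 1118 = \left(-1 - \frac{1}{4}\right) - 1118 = - \frac{5}{4} - 1118 = - \frac{4477}{4}$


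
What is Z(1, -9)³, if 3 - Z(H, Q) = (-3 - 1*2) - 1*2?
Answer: 1000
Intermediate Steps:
Z(H, Q) = 10 (Z(H, Q) = 3 - ((-3 - 1*2) - 1*2) = 3 - ((-3 - 2) - 2) = 3 - (-5 - 2) = 3 - 1*(-7) = 3 + 7 = 10)
Z(1, -9)³ = 10³ = 1000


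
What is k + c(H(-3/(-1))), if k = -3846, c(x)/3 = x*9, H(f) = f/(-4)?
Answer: -15465/4 ≈ -3866.3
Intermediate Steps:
H(f) = -f/4 (H(f) = f*(-1/4) = -f/4)
c(x) = 27*x (c(x) = 3*(x*9) = 3*(9*x) = 27*x)
k + c(H(-3/(-1))) = -3846 + 27*(-(-3)/(4*(-1))) = -3846 + 27*(-(-3)*(-1)/4) = -3846 + 27*(-1/4*3) = -3846 + 27*(-3/4) = -3846 - 81/4 = -15465/4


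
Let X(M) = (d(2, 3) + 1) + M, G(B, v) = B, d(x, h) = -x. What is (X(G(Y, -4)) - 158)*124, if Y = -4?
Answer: -20212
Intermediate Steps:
X(M) = -1 + M (X(M) = (-1*2 + 1) + M = (-2 + 1) + M = -1 + M)
(X(G(Y, -4)) - 158)*124 = ((-1 - 4) - 158)*124 = (-5 - 158)*124 = -163*124 = -20212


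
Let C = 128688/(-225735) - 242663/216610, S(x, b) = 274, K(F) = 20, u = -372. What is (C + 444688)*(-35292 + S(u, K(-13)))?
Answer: -25380562705826480389/1629881945 ≈ -1.5572e+10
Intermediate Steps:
C = -5510175999/3259763890 (C = 128688*(-1/225735) - 242663*1/216610 = -42896/75245 - 242663/216610 = -5510175999/3259763890 ≈ -1.6904)
(C + 444688)*(-35292 + S(u, K(-13))) = (-5510175999/3259763890 + 444688)*(-35292 + 274) = (1449572374540321/3259763890)*(-35018) = -25380562705826480389/1629881945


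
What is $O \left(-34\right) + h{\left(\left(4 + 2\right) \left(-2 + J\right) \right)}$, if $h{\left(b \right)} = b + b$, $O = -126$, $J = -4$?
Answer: $4212$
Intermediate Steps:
$h{\left(b \right)} = 2 b$
$O \left(-34\right) + h{\left(\left(4 + 2\right) \left(-2 + J\right) \right)} = \left(-126\right) \left(-34\right) + 2 \left(4 + 2\right) \left(-2 - 4\right) = 4284 + 2 \cdot 6 \left(-6\right) = 4284 + 2 \left(-36\right) = 4284 - 72 = 4212$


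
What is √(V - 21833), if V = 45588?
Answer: √23755 ≈ 154.13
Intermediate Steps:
√(V - 21833) = √(45588 - 21833) = √23755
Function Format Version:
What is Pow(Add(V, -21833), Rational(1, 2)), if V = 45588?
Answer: Pow(23755, Rational(1, 2)) ≈ 154.13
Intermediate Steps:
Pow(Add(V, -21833), Rational(1, 2)) = Pow(Add(45588, -21833), Rational(1, 2)) = Pow(23755, Rational(1, 2))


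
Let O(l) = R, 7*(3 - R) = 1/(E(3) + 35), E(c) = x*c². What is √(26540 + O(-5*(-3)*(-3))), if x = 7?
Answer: √254918958/98 ≈ 162.92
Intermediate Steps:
E(c) = 7*c²
R = 2057/686 (R = 3 - 1/(7*(7*3² + 35)) = 3 - 1/(7*(7*9 + 35)) = 3 - 1/(7*(63 + 35)) = 3 - ⅐/98 = 3 - ⅐*1/98 = 3 - 1/686 = 2057/686 ≈ 2.9985)
O(l) = 2057/686
√(26540 + O(-5*(-3)*(-3))) = √(26540 + 2057/686) = √(18208497/686) = √254918958/98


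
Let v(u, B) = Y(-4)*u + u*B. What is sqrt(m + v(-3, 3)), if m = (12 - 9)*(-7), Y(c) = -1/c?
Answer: I*sqrt(123)/2 ≈ 5.5453*I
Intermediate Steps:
m = -21 (m = 3*(-7) = -21)
v(u, B) = u/4 + B*u (v(u, B) = (-1/(-4))*u + u*B = (-1*(-1/4))*u + B*u = u/4 + B*u)
sqrt(m + v(-3, 3)) = sqrt(-21 - 3*(1/4 + 3)) = sqrt(-21 - 3*13/4) = sqrt(-21 - 39/4) = sqrt(-123/4) = I*sqrt(123)/2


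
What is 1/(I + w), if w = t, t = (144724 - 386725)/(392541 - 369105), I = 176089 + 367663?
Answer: 868/471967773 ≈ 1.8391e-6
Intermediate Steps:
I = 543752
t = -8963/868 (t = -242001/23436 = -242001*1/23436 = -8963/868 ≈ -10.326)
w = -8963/868 ≈ -10.326
1/(I + w) = 1/(543752 - 8963/868) = 1/(471967773/868) = 868/471967773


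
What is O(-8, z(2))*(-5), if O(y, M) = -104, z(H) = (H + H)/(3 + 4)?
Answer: 520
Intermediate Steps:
z(H) = 2*H/7 (z(H) = (2*H)/7 = (2*H)*(⅐) = 2*H/7)
O(-8, z(2))*(-5) = -104*(-5) = 520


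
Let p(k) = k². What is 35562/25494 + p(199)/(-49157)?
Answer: 123088890/208868093 ≈ 0.58931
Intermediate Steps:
35562/25494 + p(199)/(-49157) = 35562/25494 + 199²/(-49157) = 35562*(1/25494) + 39601*(-1/49157) = 5927/4249 - 39601/49157 = 123088890/208868093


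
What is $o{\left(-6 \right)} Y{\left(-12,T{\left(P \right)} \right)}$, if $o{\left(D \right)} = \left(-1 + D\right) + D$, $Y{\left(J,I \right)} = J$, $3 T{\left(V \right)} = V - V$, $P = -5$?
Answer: $156$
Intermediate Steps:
$T{\left(V \right)} = 0$ ($T{\left(V \right)} = \frac{V - V}{3} = \frac{1}{3} \cdot 0 = 0$)
$o{\left(D \right)} = -1 + 2 D$
$o{\left(-6 \right)} Y{\left(-12,T{\left(P \right)} \right)} = \left(-1 + 2 \left(-6\right)\right) \left(-12\right) = \left(-1 - 12\right) \left(-12\right) = \left(-13\right) \left(-12\right) = 156$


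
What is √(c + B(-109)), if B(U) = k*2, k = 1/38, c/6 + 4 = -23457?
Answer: I*√50816507/19 ≈ 375.19*I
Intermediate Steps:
c = -140766 (c = -24 + 6*(-23457) = -24 - 140742 = -140766)
k = 1/38 ≈ 0.026316
B(U) = 1/19 (B(U) = (1/38)*2 = 1/19)
√(c + B(-109)) = √(-140766 + 1/19) = √(-2674553/19) = I*√50816507/19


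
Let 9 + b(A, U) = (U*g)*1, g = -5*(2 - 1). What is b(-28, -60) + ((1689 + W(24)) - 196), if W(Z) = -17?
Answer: 1767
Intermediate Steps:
g = -5 (g = -5*1 = -5)
b(A, U) = -9 - 5*U (b(A, U) = -9 + (U*(-5))*1 = -9 - 5*U*1 = -9 - 5*U)
b(-28, -60) + ((1689 + W(24)) - 196) = (-9 - 5*(-60)) + ((1689 - 17) - 196) = (-9 + 300) + (1672 - 196) = 291 + 1476 = 1767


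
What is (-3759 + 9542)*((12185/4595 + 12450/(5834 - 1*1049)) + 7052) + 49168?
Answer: 11978929604783/293161 ≈ 4.0861e+7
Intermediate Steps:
(-3759 + 9542)*((12185/4595 + 12450/(5834 - 1*1049)) + 7052) + 49168 = 5783*((12185*(1/4595) + 12450/(5834 - 1049)) + 7052) + 49168 = 5783*((2437/919 + 12450/4785) + 7052) + 49168 = 5783*((2437/919 + 12450*(1/4785)) + 7052) + 49168 = 5783*((2437/919 + 830/319) + 7052) + 49168 = 5783*(1540173/293161 + 7052) + 49168 = 5783*(2068911545/293161) + 49168 = 11964515464735/293161 + 49168 = 11978929604783/293161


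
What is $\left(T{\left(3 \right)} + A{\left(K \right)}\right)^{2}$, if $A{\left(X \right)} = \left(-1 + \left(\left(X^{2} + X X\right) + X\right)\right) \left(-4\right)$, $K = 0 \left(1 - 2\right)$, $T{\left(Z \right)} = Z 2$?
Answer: $100$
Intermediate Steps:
$T{\left(Z \right)} = 2 Z$
$K = 0$ ($K = 0 \left(-1\right) = 0$)
$A{\left(X \right)} = 4 - 8 X^{2} - 4 X$ ($A{\left(X \right)} = \left(-1 + \left(\left(X^{2} + X^{2}\right) + X\right)\right) \left(-4\right) = \left(-1 + \left(2 X^{2} + X\right)\right) \left(-4\right) = \left(-1 + \left(X + 2 X^{2}\right)\right) \left(-4\right) = \left(-1 + X + 2 X^{2}\right) \left(-4\right) = 4 - 8 X^{2} - 4 X$)
$\left(T{\left(3 \right)} + A{\left(K \right)}\right)^{2} = \left(2 \cdot 3 - \left(-4 + 8 \cdot 0^{2}\right)\right)^{2} = \left(6 + \left(4 - 0 + 0\right)\right)^{2} = \left(6 + \left(4 + 0 + 0\right)\right)^{2} = \left(6 + 4\right)^{2} = 10^{2} = 100$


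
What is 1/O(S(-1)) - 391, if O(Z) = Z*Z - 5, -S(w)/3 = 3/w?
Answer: -29715/76 ≈ -390.99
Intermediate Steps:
S(w) = -9/w
O(Z) = -5 + Z**2 (O(Z) = Z**2 - 5 = -5 + Z**2)
1/O(S(-1)) - 391 = 1/(-5 + (-9/(-1))**2) - 391 = 1/(-5 + (-9*(-1))**2) - 391 = 1/(-5 + 9**2) - 391 = 1/(-5 + 81) - 391 = 1/76 - 391 = -29715/76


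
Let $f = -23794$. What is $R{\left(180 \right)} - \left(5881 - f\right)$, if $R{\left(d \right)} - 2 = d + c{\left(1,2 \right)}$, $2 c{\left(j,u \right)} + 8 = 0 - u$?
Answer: $-29498$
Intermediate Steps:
$c{\left(j,u \right)} = -4 - \frac{u}{2}$ ($c{\left(j,u \right)} = -4 + \frac{0 - u}{2} = -4 + \frac{\left(-1\right) u}{2} = -4 - \frac{u}{2}$)
$R{\left(d \right)} = -3 + d$ ($R{\left(d \right)} = 2 + \left(d - 5\right) = 2 + \left(-5 + d\right) = -3 + d$)
$R{\left(180 \right)} - \left(5881 - f\right) = \left(-3 + 180\right) - \left(5881 - -23794\right) = 177 - \left(5881 + 23794\right) = 177 - 29675 = -29498$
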